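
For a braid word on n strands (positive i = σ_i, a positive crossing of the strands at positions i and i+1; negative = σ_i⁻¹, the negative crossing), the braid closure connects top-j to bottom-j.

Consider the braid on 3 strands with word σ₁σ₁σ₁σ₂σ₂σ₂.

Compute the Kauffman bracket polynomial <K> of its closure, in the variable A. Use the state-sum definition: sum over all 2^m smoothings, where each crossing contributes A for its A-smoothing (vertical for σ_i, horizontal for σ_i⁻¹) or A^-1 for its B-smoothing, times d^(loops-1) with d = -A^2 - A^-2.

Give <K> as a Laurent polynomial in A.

A^10 + 2*A^2 - 2*A^-2 + A^-6 - 2*A^-10 + A^-14

Derivation:
Braid: s1 s1 s1 s2 s2 s2 on 3 strands, 6 crossings.
Writhe w = (#positive) - (#negative) = 6 - 0 = 6.
State-sum expansion of <K>. There are 2^6 = 64 states.
Each crossing splits two ways (0=vertical, 1=horizontal). The state's weight is A^(#A-smoothings - #B-smoothings) * d^(loops - 1).
Tabulate the states by total A-exponent and number of loops L (A-exp: L × count):
  A^6: L=3 ×1
  A^4: L=2 ×6
  A^2: L=1 ×9, L=3 ×6
  A^0: L=2 ×18, L=4 ×2
  A^-2: L=3 ×15
  A^-4: L=4 ×6
  A^-6: L=5 ×1
Each group contributes A^e * Σ count * d^(L-1):
Powers of d = -A^2 - A^-2: d^2 = A^4 + 2 + A^-4; d^3 = -A^6 - 3*A^2 - 3*A^-2 - A^-6; d^4 = A^8 + 4*A^4 + 6 + 4*A^-4 + A^-8.
  A^6 * (d^2) = A^10 + 2*A^6 + A^2
  A^4 * (6*d) = -6*A^6 - 6*A^2
  A^2 * (9 + 6*d^2) = 6*A^6 + 21*A^2 + 6*A^-2
  A^0 * (18*d + 2*d^3) = -2*A^6 - 24*A^2 - 24*A^-2 - 2*A^-6
  A^-2 * (15*d^2) = 15*A^2 + 30*A^-2 + 15*A^-6
  A^-4 * (6*d^3) = -6*A^2 - 18*A^-2 - 18*A^-6 - 6*A^-10
  A^-6 * (d^4) = A^2 + 4*A^-2 + 6*A^-6 + 4*A^-10 + A^-14
Summing the groups: <K> = A^10 + 2*A^2 - 2*A^-2 + A^-6 - 2*A^-10 + A^-14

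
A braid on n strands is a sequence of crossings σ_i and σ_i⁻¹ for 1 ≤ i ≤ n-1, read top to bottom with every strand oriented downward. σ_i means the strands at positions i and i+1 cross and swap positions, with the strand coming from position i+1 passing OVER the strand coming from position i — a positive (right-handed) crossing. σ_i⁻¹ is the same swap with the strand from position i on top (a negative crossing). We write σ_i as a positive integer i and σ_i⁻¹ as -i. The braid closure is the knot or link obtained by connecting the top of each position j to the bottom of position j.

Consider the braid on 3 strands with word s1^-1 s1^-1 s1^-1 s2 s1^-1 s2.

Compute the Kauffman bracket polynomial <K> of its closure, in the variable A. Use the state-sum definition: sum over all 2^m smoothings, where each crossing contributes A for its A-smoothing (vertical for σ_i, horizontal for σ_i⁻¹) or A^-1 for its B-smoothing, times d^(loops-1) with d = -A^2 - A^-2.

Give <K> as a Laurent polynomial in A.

Braid: s1^-1 s1^-1 s1^-1 s2 s1^-1 s2 on 3 strands, 6 crossings.
Writhe w = (#positive) - (#negative) = 2 - 4 = -2.
Computing the Kauffman bracket via state sum. There are 2^6 = 64 states.
Smooth each crossing (0=||, 1=⌣⌢); contribution A^(Σ sign_k(1-2s_k)) * d^(L-1).
Tabulate the states by total A-exponent and number of loops L (A-exp: L × count):
  A^6: L=5 ×1
  A^4: L=4 ×6
  A^2: L=3 ×15
  A^0: L=2 ×19, L=4 ×1
  A^-2: L=1 ×11, L=3 ×4
  A^-4: L=2 ×6
  A^-6: L=3 ×1
Each group contributes A^e * Σ count * d^(L-1):
Powers of d = -A^2 - A^-2: d^2 = A^4 + 2 + A^-4; d^3 = -A^6 - 3*A^2 - 3*A^-2 - A^-6; d^4 = A^8 + 4*A^4 + 6 + 4*A^-4 + A^-8.
  A^6 * (d^4) = A^14 + 4*A^10 + 6*A^6 + 4*A^2 + A^-2
  A^4 * (6*d^3) = -6*A^10 - 18*A^6 - 18*A^2 - 6*A^-2
  A^2 * (15*d^2) = 15*A^6 + 30*A^2 + 15*A^-2
  A^0 * (19*d + d^3) = -A^6 - 22*A^2 - 22*A^-2 - A^-6
  A^-2 * (11 + 4*d^2) = 4*A^2 + 19*A^-2 + 4*A^-6
  A^-4 * (6*d) = -6*A^-2 - 6*A^-6
  A^-6 * (d^2) = A^-2 + 2*A^-6 + A^-10
Summing the groups: <K> = A^14 - 2*A^10 + 2*A^6 - 2*A^2 + 2*A^-2 - A^-6 + A^-10

Answer: A^14 - 2*A^10 + 2*A^6 - 2*A^2 + 2*A^-2 - A^-6 + A^-10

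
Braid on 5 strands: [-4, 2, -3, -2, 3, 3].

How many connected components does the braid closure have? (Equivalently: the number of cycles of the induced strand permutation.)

Track the strand permutation on 5 strands, starting from identity.
  step 1: s4^-1 swaps positions 4,5 -> [1 2 3 5 4]
  step 2: s2 swaps positions 2,3 -> [1 3 2 5 4]
  step 3: s3^-1 swaps positions 3,4 -> [1 3 5 2 4]
  step 4: s2^-1 swaps positions 2,3 -> [1 5 3 2 4]
  step 5: s3 swaps positions 3,4 -> [1 5 2 3 4]
  step 6: s3 swaps positions 3,4 -> [1 5 3 2 4]
Final permutation (position -> original strand): [1 5 3 2 4]
Closure components = cycle count of this permutation = 3.

Answer: 3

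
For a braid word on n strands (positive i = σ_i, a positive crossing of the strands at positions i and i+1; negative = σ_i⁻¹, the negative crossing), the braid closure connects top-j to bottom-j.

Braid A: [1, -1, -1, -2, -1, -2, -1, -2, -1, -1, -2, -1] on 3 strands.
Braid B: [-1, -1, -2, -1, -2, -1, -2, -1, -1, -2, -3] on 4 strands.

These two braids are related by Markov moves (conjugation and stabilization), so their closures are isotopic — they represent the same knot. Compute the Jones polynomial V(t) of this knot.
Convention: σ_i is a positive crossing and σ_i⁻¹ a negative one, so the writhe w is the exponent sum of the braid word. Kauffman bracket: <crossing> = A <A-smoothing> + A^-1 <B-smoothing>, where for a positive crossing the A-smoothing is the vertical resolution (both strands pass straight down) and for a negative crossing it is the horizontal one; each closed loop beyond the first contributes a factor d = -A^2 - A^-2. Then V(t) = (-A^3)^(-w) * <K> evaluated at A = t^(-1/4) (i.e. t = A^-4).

t^-4 + t^-6 - t^-10

Derivation:
Markov-equivalent braids have isotopic closures, hence identical knot invariants. Strip the Markov moves from each word to reach a common short braid β, then compute V(t) once on β.
Braid A: s1 s1^-1 s1^-1 s2^-1 s1^-1 s2^-1 s1^-1 s2^-1 s1^-1 s1^-1 s2^-1 s1^-1 on 3 strands reduces by inverse Markov moves (closure unchanged at each step):
  Deconjugate: the word is γ·β·γ⁻¹ with γ = s1 (prefix) and γ⁻¹ = s1^-1 (suffix); strip both.
Reduced to β = s1^-1 s1^-1 s2^-1 s1^-1 s2^-1 s1^-1 s2^-1 s1^-1 s1^-1 s2^-1 on 3 strands, 10 crossings.
Braid B: s1^-1 s1^-1 s2^-1 s1^-1 s2^-1 s1^-1 s2^-1 s1^-1 s1^-1 s2^-1 s3^-1 on 4 strands reduces by inverse Markov moves (closure unchanged at each step):
  Destabilize: the word has the form β·s3^-1 where s3^-1 occurs only as the final letter (β ∈ B_3); drop it and the last strand → 3 strands.
Reduced to β = s1^-1 s1^-1 s2^-1 s1^-1 s2^-1 s1^-1 s2^-1 s1^-1 s1^-1 s2^-1 on 3 strands, 10 crossings.
Both give the same β = s1^-1 s1^-1 s2^-1 s1^-1 s2^-1 s1^-1 s2^-1 s1^-1 s1^-1 s2^-1 on 3 strands, so one state sum suffices:
Braid: s1^-1 s1^-1 s2^-1 s1^-1 s2^-1 s1^-1 s2^-1 s1^-1 s1^-1 s2^-1 on 3 strands, 10 crossings.
Writhe w = (#positive) - (#negative) = 0 - 10 = -10.
State-sum expansion of <K>. There are 2^10 = 1024 states.
For each crossing: s=0 is the vertical smoothing, s=1 horizontal. Crossing k contributes A^(sign_k * (1 - 2*s_k)); loop factor d = -A^2 - A^-2.
Tabulate the states by total A-exponent and number of loops L (A-exp: L × count):
  A^10: L=3 ×1
  A^8: L=2 ×4, L=4 ×6
  A^6: L=1 ×4, L=3 ×30, L=5 ×11
  A^4: L=2 ×48, L=4 ×65, L=6 ×7
  A^2: L=1 ×24, L=3 ×140, L=5 ×45, L=7 ×1
  A^0: L=2 ×129, L=4 ×117, L=6 ×6
  A^-2: L=1 ×43, L=3 ×151, L=5 ×16
  A^-4: L=2 ×96, L=4 ×24
  A^-6: L=1 ×24, L=3 ×21
  A^-8: L=2 ×10
  A^-10: L=3 ×1
Each group contributes A^e * Σ count * d^(L-1):
Powers of d = -A^2 - A^-2: d^2 = A^4 + 2 + A^-4; d^3 = -A^6 - 3*A^2 - 3*A^-2 - A^-6; d^4 = A^8 + 4*A^4 + 6 + 4*A^-4 + A^-8; d^5 = -A^10 - 5*A^6 - 10*A^2 - 10*A^-2 - 5*A^-6 - A^-10; d^6 = A^12 + 6*A^8 + 15*A^4 + 20 + 15*A^-4 + 6*A^-8 + A^-12.
  A^10 * (d^2) = A^14 + 2*A^10 + A^6
  A^8 * (4*d + 6*d^3) = -6*A^14 - 22*A^10 - 22*A^6 - 6*A^2
  A^6 * (4 + 30*d^2 + 11*d^4) = 11*A^14 + 74*A^10 + 130*A^6 + 74*A^2 + 11*A^-2
  A^4 * (48*d + 65*d^3 + 7*d^5) = -7*A^14 - 100*A^10 - 313*A^6 - 313*A^2 - 100*A^-2 - 7*A^-6
  A^2 * (24 + 140*d^2 + 45*d^4 + d^6) = A^14 + 51*A^10 + 335*A^6 + 594*A^2 + 335*A^-2 + 51*A^-6 + A^-10
  A^0 * (129*d + 117*d^3 + 6*d^5) = -6*A^10 - 147*A^6 - 540*A^2 - 540*A^-2 - 147*A^-6 - 6*A^-10
  A^-2 * (43 + 151*d^2 + 16*d^4) = 16*A^6 + 215*A^2 + 441*A^-2 + 215*A^-6 + 16*A^-10
  A^-4 * (96*d + 24*d^3) = -24*A^2 - 168*A^-2 - 168*A^-6 - 24*A^-10
  A^-6 * (24 + 21*d^2) = 21*A^-2 + 66*A^-6 + 21*A^-10
  A^-8 * (10*d) = -10*A^-6 - 10*A^-10
  A^-10 * (d^2) = A^-6 + 2*A^-10 + A^-14
Summing the groups: <K> = -A^10 + A^-6 + A^-14
Normalise by the writhe: (-A^3)^(-w) = (-A^3)^(10) = A^30, so f(A) = A^30 * <K> = -A^40 + A^24 + A^16.
Substitute A = t^(-1/4), i.e. A^e → t^(-e/4): V(t) = t^-4 + t^-6 - t^-10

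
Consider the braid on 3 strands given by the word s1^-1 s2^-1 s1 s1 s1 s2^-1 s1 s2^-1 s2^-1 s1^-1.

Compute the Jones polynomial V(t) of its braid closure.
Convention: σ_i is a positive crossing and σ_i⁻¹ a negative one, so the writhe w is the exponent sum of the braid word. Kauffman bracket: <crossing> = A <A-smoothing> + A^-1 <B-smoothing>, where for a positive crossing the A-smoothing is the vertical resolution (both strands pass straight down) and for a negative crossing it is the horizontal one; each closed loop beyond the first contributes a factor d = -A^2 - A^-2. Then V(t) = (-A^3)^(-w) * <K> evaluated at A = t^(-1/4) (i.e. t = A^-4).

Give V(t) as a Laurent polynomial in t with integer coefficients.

t^2 - 2*t + 3 - 3*t^-1 + 4*t^-2 - 3*t^-3 + 2*t^-4 - 2*t^-5 + t^-6

Derivation:
Braid: s1^-1 s2^-1 s1 s1 s1 s2^-1 s1 s2^-1 s2^-1 s1^-1 on 3 strands, 10 crossings.
Writhe w = (#positive) - (#negative) = 4 - 6 = -2.
State-sum expansion of <K>. There are 2^10 = 1024 states.
Each crossing splits two ways (0=vertical, 1=horizontal). The state's weight is A^(#A-smoothings - #B-smoothings) * d^(loops - 1).
Tabulate the states by total A-exponent and number of loops L (A-exp: L × count):
  A^10: L=5 ×1
  A^8: L=4 ×10
  A^6: L=3 ×38, L=5 ×7
  A^4: L=2 ×67, L=4 ×49, L=6 ×4
  A^2: L=1 ×46, L=3 ×130, L=5 ×33, L=7 ×1
  A^0: L=2 ×131, L=4 ×110, L=6 ×11
  A^-2: L=1 ×25, L=3 ×133, L=5 ×51, L=7 ×1
  A^-4: L=2 ×37, L=4 ×72, L=6 ×11
  A^-6: L=3 ×25, L=5 ×19, L=7 ×1
  A^-8: L=4 ×8, L=6 ×2
  A^-10: L=5 ×1
Each group contributes A^e * Σ count * d^(L-1):
Powers of d = -A^2 - A^-2: d^2 = A^4 + 2 + A^-4; d^3 = -A^6 - 3*A^2 - 3*A^-2 - A^-6; d^4 = A^8 + 4*A^4 + 6 + 4*A^-4 + A^-8; d^5 = -A^10 - 5*A^6 - 10*A^2 - 10*A^-2 - 5*A^-6 - A^-10; d^6 = A^12 + 6*A^8 + 15*A^4 + 20 + 15*A^-4 + 6*A^-8 + A^-12.
  A^10 * (d^4) = A^18 + 4*A^14 + 6*A^10 + 4*A^6 + A^2
  A^8 * (10*d^3) = -10*A^14 - 30*A^10 - 30*A^6 - 10*A^2
  A^6 * (38*d^2 + 7*d^4) = 7*A^14 + 66*A^10 + 118*A^6 + 66*A^2 + 7*A^-2
  A^4 * (67*d + 49*d^3 + 4*d^5) = -4*A^14 - 69*A^10 - 254*A^6 - 254*A^2 - 69*A^-2 - 4*A^-6
  A^2 * (46 + 130*d^2 + 33*d^4 + d^6) = A^14 + 39*A^10 + 277*A^6 + 524*A^2 + 277*A^-2 + 39*A^-6 + A^-10
  A^0 * (131*d + 110*d^3 + 11*d^5) = -11*A^10 - 165*A^6 - 571*A^2 - 571*A^-2 - 165*A^-6 - 11*A^-10
  A^-2 * (25 + 133*d^2 + 51*d^4 + d^6) = A^10 + 57*A^6 + 352*A^2 + 617*A^-2 + 352*A^-6 + 57*A^-10 + A^-14
  A^-4 * (37*d + 72*d^3 + 11*d^5) = -11*A^6 - 127*A^2 - 363*A^-2 - 363*A^-6 - 127*A^-10 - 11*A^-14
  A^-6 * (25*d^2 + 19*d^4 + d^6) = A^6 + 25*A^2 + 116*A^-2 + 184*A^-6 + 116*A^-10 + 25*A^-14 + A^-18
  A^-8 * (8*d^3 + 2*d^5) = -2*A^2 - 18*A^-2 - 44*A^-6 - 44*A^-10 - 18*A^-14 - 2*A^-18
  A^-10 * (d^4) = A^-2 + 4*A^-6 + 6*A^-10 + 4*A^-14 + A^-18
Summing the groups: <K> = A^18 - 2*A^14 + 2*A^10 - 3*A^6 + 4*A^2 - 3*A^-2 + 3*A^-6 - 2*A^-10 + A^-14
Normalise by the writhe: (-A^3)^(-w) = (-A^3)^(2) = A^6, so f(A) = A^6 * <K> = A^24 - 2*A^20 + 2*A^16 - 3*A^12 + 4*A^8 - 3*A^4 + 3 - 2*A^-4 + A^-8.
Substitute A = t^(-1/4), i.e. A^e → t^(-e/4): V(t) = t^2 - 2*t + 3 - 3*t^-1 + 4*t^-2 - 3*t^-3 + 2*t^-4 - 2*t^-5 + t^-6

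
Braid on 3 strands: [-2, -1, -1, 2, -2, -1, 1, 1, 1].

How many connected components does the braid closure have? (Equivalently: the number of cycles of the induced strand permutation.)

Track the strand permutation on 3 strands, starting from identity.
  step 1: s2^-1 swaps positions 2,3 -> [1 3 2]
  step 2: s1^-1 swaps positions 1,2 -> [3 1 2]
  step 3: s1^-1 swaps positions 1,2 -> [1 3 2]
  step 4: s2 swaps positions 2,3 -> [1 2 3]
  step 5: s2^-1 swaps positions 2,3 -> [1 3 2]
  step 6: s1^-1 swaps positions 1,2 -> [3 1 2]
  step 7: s1 swaps positions 1,2 -> [1 3 2]
  step 8: s1 swaps positions 1,2 -> [3 1 2]
  step 9: s1 swaps positions 1,2 -> [1 3 2]
Final permutation (position -> original strand): [1 3 2]
Closure components = cycle count of this permutation = 2.

Answer: 2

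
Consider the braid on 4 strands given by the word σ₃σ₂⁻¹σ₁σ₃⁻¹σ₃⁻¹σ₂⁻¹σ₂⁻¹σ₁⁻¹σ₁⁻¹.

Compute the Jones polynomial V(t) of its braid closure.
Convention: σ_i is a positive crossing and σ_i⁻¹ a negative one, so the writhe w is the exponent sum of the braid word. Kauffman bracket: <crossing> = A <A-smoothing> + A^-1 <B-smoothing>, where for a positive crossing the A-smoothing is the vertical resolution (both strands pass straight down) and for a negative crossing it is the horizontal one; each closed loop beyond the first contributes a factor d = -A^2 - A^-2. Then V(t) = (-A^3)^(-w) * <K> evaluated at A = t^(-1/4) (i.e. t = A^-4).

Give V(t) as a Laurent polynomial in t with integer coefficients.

Braid: s3 s2^-1 s1 s3^-1 s3^-1 s2^-1 s2^-1 s1^-1 s1^-1 on 4 strands, 9 crossings.
Writhe w = (#positive) - (#negative) = 2 - 7 = -5.
Enumerate smoothing states for the bracket polynomial. There are 2^9 = 512 states.
Smooth each crossing (0=||, 1=⌣⌢); contribution A^(Σ sign_k(1-2s_k)) * d^(L-1).
Tabulate the states by total A-exponent and number of loops L (A-exp: L × count):
  A^9: L=5 ×1
  A^7: L=4 ×9
  A^5: L=3 ×31, L=5 ×5
  A^3: L=2 ×48, L=4 ×35, L=6 ×1
  A^1: L=1 ×28, L=3 ×86, L=5 ×12
  A^-1: L=2 ×82, L=4 ×43, L=6 ×1
  A^-3: L=1 ×20, L=3 ×58, L=5 ×6
  A^-5: L=2 ×25, L=4 ×11
  A^-7: L=1 ×3, L=3 ×6
  A^-9: L=2 ×1
Each group contributes A^e * Σ count * d^(L-1):
Powers of d = -A^2 - A^-2: d^2 = A^4 + 2 + A^-4; d^3 = -A^6 - 3*A^2 - 3*A^-2 - A^-6; d^4 = A^8 + 4*A^4 + 6 + 4*A^-4 + A^-8; d^5 = -A^10 - 5*A^6 - 10*A^2 - 10*A^-2 - 5*A^-6 - A^-10.
  A^9 * (d^4) = A^17 + 4*A^13 + 6*A^9 + 4*A^5 + A
  A^7 * (9*d^3) = -9*A^13 - 27*A^9 - 27*A^5 - 9*A
  A^5 * (31*d^2 + 5*d^4) = 5*A^13 + 51*A^9 + 92*A^5 + 51*A + 5*A^-3
  A^3 * (48*d + 35*d^3 + d^5) = -A^13 - 40*A^9 - 163*A^5 - 163*A - 40*A^-3 - A^-7
  A^1 * (28 + 86*d^2 + 12*d^4) = 12*A^9 + 134*A^5 + 272*A + 134*A^-3 + 12*A^-7
  A^-1 * (82*d + 43*d^3 + d^5) = -A^9 - 48*A^5 - 221*A - 221*A^-3 - 48*A^-7 - A^-11
  A^-3 * (20 + 58*d^2 + 6*d^4) = 6*A^5 + 82*A + 172*A^-3 + 82*A^-7 + 6*A^-11
  A^-5 * (25*d + 11*d^3) = -11*A - 58*A^-3 - 58*A^-7 - 11*A^-11
  A^-7 * (3 + 6*d^2) = 6*A^-3 + 15*A^-7 + 6*A^-11
  A^-9 * (d) = -A^-7 - A^-11
Summing the groups: <K> = A^17 - A^13 + A^9 - 2*A^5 + 2*A - 2*A^-3 + A^-7 - A^-11
Normalise by the writhe: (-A^3)^(-w) = (-A^3)^(5) = -A^15, so f(A) = -A^15 * <K> = -A^32 + A^28 - A^24 + 2*A^20 - 2*A^16 + 2*A^12 - A^8 + A^4.
Substitute A = t^(-1/4), i.e. A^e → t^(-e/4): V(t) = t^-1 - t^-2 + 2*t^-3 - 2*t^-4 + 2*t^-5 - t^-6 + t^-7 - t^-8

Answer: t^-1 - t^-2 + 2*t^-3 - 2*t^-4 + 2*t^-5 - t^-6 + t^-7 - t^-8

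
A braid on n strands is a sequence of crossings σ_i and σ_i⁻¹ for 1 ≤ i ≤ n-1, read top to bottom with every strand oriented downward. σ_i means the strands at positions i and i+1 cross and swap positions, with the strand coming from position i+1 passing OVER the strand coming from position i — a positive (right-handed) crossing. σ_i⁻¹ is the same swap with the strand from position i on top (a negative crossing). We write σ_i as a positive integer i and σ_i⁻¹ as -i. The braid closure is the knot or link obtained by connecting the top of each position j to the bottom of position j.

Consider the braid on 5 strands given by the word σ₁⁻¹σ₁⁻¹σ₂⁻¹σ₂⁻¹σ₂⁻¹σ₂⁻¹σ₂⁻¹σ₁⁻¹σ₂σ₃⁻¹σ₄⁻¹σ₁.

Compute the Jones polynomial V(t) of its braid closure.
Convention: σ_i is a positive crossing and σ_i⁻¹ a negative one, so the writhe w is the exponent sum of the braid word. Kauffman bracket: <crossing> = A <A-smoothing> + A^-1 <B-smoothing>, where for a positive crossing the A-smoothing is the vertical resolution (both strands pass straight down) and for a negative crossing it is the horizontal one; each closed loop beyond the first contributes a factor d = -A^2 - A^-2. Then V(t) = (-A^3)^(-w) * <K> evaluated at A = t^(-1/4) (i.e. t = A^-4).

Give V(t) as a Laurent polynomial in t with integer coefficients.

t^-2 - t^-3 + 2*t^-4 - 2*t^-5 + 3*t^-6 - 2*t^-7 + t^-8 - t^-9

Derivation:
The presented braid s1^-1 s1^-1 s2^-1 s2^-1 s2^-1 s2^-1 s2^-1 s1^-1 s2 s3^-1 s4^-1 s1 on 5 strands reduces by inverse Markov moves (closure unchanged at each step):
  Deconjugate: the word is γ·β·γ⁻¹ with γ = s1^-1 (prefix) and γ⁻¹ = s1 (suffix); strip both.
  Destabilize: the word has the form β·s4^-1 where s4^-1 occurs only as the final letter (β ∈ B_4); drop it and the last strand → 4 strands.
  Destabilize: the word has the form β·s3^-1 where s3^-1 occurs only as the final letter (β ∈ B_3); drop it and the last strand → 3 strands.
Reduced to β = s1^-1 s2^-1 s2^-1 s2^-1 s2^-1 s2^-1 s1^-1 s2 on 3 strands, 8 crossings.
Compute on β:
Braid: s1^-1 s2^-1 s2^-1 s2^-1 s2^-1 s2^-1 s1^-1 s2 on 3 strands, 8 crossings.
Writhe w = (#positive) - (#negative) = 1 - 7 = -6.
State-sum expansion of <K>. There are 2^8 = 256 states.
Each crossing splits two ways (0=vertical, 1=horizontal). The state's weight is A^(#A-smoothings - #B-smoothings) * d^(loops - 1).
Tabulate the states by total A-exponent and number of loops L (A-exp: L × count):
  A^8: L=6 ×1
  A^6: L=5 ×8
  A^4: L=4 ×25, L=6 ×3
  A^2: L=3 ×40, L=5 ×15, L=7 ×1
  A^0: L=2 ×35, L=4 ×30, L=6 ×5
  A^-2: L=1 ×15, L=3 ×31, L=5 ×10
  A^-4: L=2 ×18, L=4 ×10
  A^-6: L=1 ×2, L=3 ×6
  A^-8: L=2 ×1
Each group contributes A^e * Σ count * d^(L-1):
Powers of d = -A^2 - A^-2: d^2 = A^4 + 2 + A^-4; d^3 = -A^6 - 3*A^2 - 3*A^-2 - A^-6; d^4 = A^8 + 4*A^4 + 6 + 4*A^-4 + A^-8; d^5 = -A^10 - 5*A^6 - 10*A^2 - 10*A^-2 - 5*A^-6 - A^-10; d^6 = A^12 + 6*A^8 + 15*A^4 + 20 + 15*A^-4 + 6*A^-8 + A^-12.
  A^8 * (d^5) = -A^18 - 5*A^14 - 10*A^10 - 10*A^6 - 5*A^2 - A^-2
  A^6 * (8*d^4) = 8*A^14 + 32*A^10 + 48*A^6 + 32*A^2 + 8*A^-2
  A^4 * (25*d^3 + 3*d^5) = -3*A^14 - 40*A^10 - 105*A^6 - 105*A^2 - 40*A^-2 - 3*A^-6
  A^2 * (40*d^2 + 15*d^4 + d^6) = A^14 + 21*A^10 + 115*A^6 + 190*A^2 + 115*A^-2 + 21*A^-6 + A^-10
  A^0 * (35*d + 30*d^3 + 5*d^5) = -5*A^10 - 55*A^6 - 175*A^2 - 175*A^-2 - 55*A^-6 - 5*A^-10
  A^-2 * (15 + 31*d^2 + 10*d^4) = 10*A^6 + 71*A^2 + 137*A^-2 + 71*A^-6 + 10*A^-10
  A^-4 * (18*d + 10*d^3) = -10*A^2 - 48*A^-2 - 48*A^-6 - 10*A^-10
  A^-6 * (2 + 6*d^2) = 6*A^-2 + 14*A^-6 + 6*A^-10
  A^-8 * (d) = -A^-6 - A^-10
Summing the groups: <K> = -A^18 + A^14 - 2*A^10 + 3*A^6 - 2*A^2 + 2*A^-2 - A^-6 + A^-10
Normalise by the writhe: (-A^3)^(-w) = (-A^3)^(6) = A^18, so f(A) = A^18 * <K> = -A^36 + A^32 - 2*A^28 + 3*A^24 - 2*A^20 + 2*A^16 - A^12 + A^8.
Substitute A = t^(-1/4), i.e. A^e → t^(-e/4): V(t) = t^-2 - t^-3 + 2*t^-4 - 2*t^-5 + 3*t^-6 - 2*t^-7 + t^-8 - t^-9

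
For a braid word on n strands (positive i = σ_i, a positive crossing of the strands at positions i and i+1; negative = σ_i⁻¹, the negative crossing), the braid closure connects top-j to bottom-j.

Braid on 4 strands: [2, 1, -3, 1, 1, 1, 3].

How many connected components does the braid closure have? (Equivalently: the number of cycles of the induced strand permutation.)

Track the strand permutation on 4 strands, starting from identity.
  step 1: s2 swaps positions 2,3 -> [1 3 2 4]
  step 2: s1 swaps positions 1,2 -> [3 1 2 4]
  step 3: s3^-1 swaps positions 3,4 -> [3 1 4 2]
  step 4: s1 swaps positions 1,2 -> [1 3 4 2]
  step 5: s1 swaps positions 1,2 -> [3 1 4 2]
  step 6: s1 swaps positions 1,2 -> [1 3 4 2]
  step 7: s3 swaps positions 3,4 -> [1 3 2 4]
Final permutation (position -> original strand): [1 3 2 4]
Closure components = cycle count of this permutation = 3.

Answer: 3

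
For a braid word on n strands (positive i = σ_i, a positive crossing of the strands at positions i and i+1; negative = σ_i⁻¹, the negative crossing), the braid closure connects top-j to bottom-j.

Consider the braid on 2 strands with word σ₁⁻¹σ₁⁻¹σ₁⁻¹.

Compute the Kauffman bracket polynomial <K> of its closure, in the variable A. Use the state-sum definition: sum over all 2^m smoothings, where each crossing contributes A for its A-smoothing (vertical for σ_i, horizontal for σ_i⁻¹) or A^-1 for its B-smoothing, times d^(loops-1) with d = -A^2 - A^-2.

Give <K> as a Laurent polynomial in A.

A^7 - A^3 - A^-5

Derivation:
Braid: s1^-1 s1^-1 s1^-1 on 2 strands, 3 crossings.
Writhe w = (#positive) - (#negative) = 0 - 3 = -3.
Enumerate smoothing states for the bracket polynomial. There are 2^3 = 8 states.
Each crossing splits two ways (0=vertical, 1=horizontal). The state's weight is A^(#A-smoothings - #B-smoothings) * d^(loops - 1).
  state 000: A-exp=-3, loops=2, term = A^-3 * d^1
  state 001: A-exp=-1, loops=1, term = A^-1 * d^0
  state 010: A-exp=-1, loops=1, term = A^-1 * d^0
  state 011: A-exp=+1, loops=2, term = A^1 * d^1
  state 100: A-exp=-1, loops=1, term = A^-1 * d^0
  state 101: A-exp=+1, loops=2, term = A^1 * d^1
  state 110: A-exp=+1, loops=2, term = A^1 * d^1
  state 111: A-exp=+3, loops=3, term = A^3 * d^2
Collect the terms by A-exponent (count of states per loop number):
Powers of d = -A^2 - A^-2: d^2 = A^4 + 2 + A^-4.
  A^3 * (d^2) = A^7 + 2*A^3 + A^-1
  A^1 * (3*d) = -3*A^3 - 3*A^-1
  A^-1 * (3) = 3*A^-1
  A^-3 * (d) = -A^-1 - A^-5
Summing the groups: <K> = A^7 - A^3 - A^-5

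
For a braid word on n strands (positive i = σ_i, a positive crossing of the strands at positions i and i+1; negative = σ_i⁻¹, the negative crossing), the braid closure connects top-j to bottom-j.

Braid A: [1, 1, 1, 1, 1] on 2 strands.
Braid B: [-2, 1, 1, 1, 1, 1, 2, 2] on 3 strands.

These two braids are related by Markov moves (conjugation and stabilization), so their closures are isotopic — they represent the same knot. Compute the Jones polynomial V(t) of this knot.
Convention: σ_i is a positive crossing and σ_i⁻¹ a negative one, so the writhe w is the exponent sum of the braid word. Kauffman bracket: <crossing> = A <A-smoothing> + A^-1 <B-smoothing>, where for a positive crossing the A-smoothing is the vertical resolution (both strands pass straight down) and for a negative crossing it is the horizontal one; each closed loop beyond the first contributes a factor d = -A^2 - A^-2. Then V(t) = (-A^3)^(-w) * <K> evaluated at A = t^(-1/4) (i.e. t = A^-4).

-t^7 + t^6 - t^5 + t^4 + t^2

Derivation:
Markov-equivalent braids have isotopic closures, hence identical knot invariants. Strip the Markov moves from each word to reach a common short braid β, then compute V(t) once on β.
Braid A: s1 s1 s1 s1 s1 on 2 strands has no conjugating prefix/suffix or stabilization to strip; take β = s1 s1 s1 s1 s1.
Braid B: s2^-1 s1 s1 s1 s1 s1 s2 s2 on 3 strands reduces by inverse Markov moves (closure unchanged at each step):
  Deconjugate: the word is γ·β·γ⁻¹ with γ = s2^-1 (prefix) and γ⁻¹ = s2 (suffix); strip both.
  Destabilize: the word has the form β·s2 where s2 occurs only as the final letter (β ∈ B_2); drop it and the last strand → 2 strands.
Reduced to β = s1 s1 s1 s1 s1 on 2 strands, 5 crossings.
Both give the same β = s1 s1 s1 s1 s1 on 2 strands, so one state sum suffices:
Braid: s1 s1 s1 s1 s1 on 2 strands, 5 crossings.
Writhe w = (#positive) - (#negative) = 5 - 0 = 5.
Computing the Kauffman bracket via state sum. There are 2^5 = 32 states.
Each crossing splits two ways (0=vertical, 1=horizontal). The state's weight is A^(#A-smoothings - #B-smoothings) * d^(loops - 1).
  state 00000: A-exp=+5, loops=2, term = A^5 * d^1
  state 00001: A-exp=+3, loops=1, term = A^3 * d^0
  state 00010: A-exp=+3, loops=1, term = A^3 * d^0
  state 00011: A-exp=+1, loops=2, term = A^1 * d^1
  state 00100: A-exp=+3, loops=1, term = A^3 * d^0
  state 00101: A-exp=+1, loops=2, term = A^1 * d^1
  state 00110: A-exp=+1, loops=2, term = A^1 * d^1
  state 00111: A-exp=-1, loops=3, term = A^-1 * d^2
  state 01000: A-exp=+3, loops=1, term = A^3 * d^0
  state 01001: A-exp=+1, loops=2, term = A^1 * d^1
  state 01010: A-exp=+1, loops=2, term = A^1 * d^1
  state 01011: A-exp=-1, loops=3, term = A^-1 * d^2
  state 01100: A-exp=+1, loops=2, term = A^1 * d^1
  state 01101: A-exp=-1, loops=3, term = A^-1 * d^2
  state 01110: A-exp=-1, loops=3, term = A^-1 * d^2
  state 01111: A-exp=-3, loops=4, term = A^-3 * d^3
  state 10000: A-exp=+3, loops=1, term = A^3 * d^0
  state 10001: A-exp=+1, loops=2, term = A^1 * d^1
  state 10010: A-exp=+1, loops=2, term = A^1 * d^1
  state 10011: A-exp=-1, loops=3, term = A^-1 * d^2
  state 10100: A-exp=+1, loops=2, term = A^1 * d^1
  state 10101: A-exp=-1, loops=3, term = A^-1 * d^2
  state 10110: A-exp=-1, loops=3, term = A^-1 * d^2
  state 10111: A-exp=-3, loops=4, term = A^-3 * d^3
  state 11000: A-exp=+1, loops=2, term = A^1 * d^1
  state 11001: A-exp=-1, loops=3, term = A^-1 * d^2
  state 11010: A-exp=-1, loops=3, term = A^-1 * d^2
  state 11011: A-exp=-3, loops=4, term = A^-3 * d^3
  state 11100: A-exp=-1, loops=3, term = A^-1 * d^2
  state 11101: A-exp=-3, loops=4, term = A^-3 * d^3
  state 11110: A-exp=-3, loops=4, term = A^-3 * d^3
  state 11111: A-exp=-5, loops=5, term = A^-5 * d^4
Collect the terms by A-exponent (count of states per loop number):
Powers of d = -A^2 - A^-2: d^2 = A^4 + 2 + A^-4; d^3 = -A^6 - 3*A^2 - 3*A^-2 - A^-6; d^4 = A^8 + 4*A^4 + 6 + 4*A^-4 + A^-8.
  A^5 * (d) = -A^7 - A^3
  A^3 * (5) = 5*A^3
  A^1 * (10*d) = -10*A^3 - 10*A^-1
  A^-1 * (10*d^2) = 10*A^3 + 20*A^-1 + 10*A^-5
  A^-3 * (5*d^3) = -5*A^3 - 15*A^-1 - 15*A^-5 - 5*A^-9
  A^-5 * (d^4) = A^3 + 4*A^-1 + 6*A^-5 + 4*A^-9 + A^-13
Summing the groups: <K> = -A^7 - A^-1 + A^-5 - A^-9 + A^-13
Normalise by the writhe: (-A^3)^(-w) = (-A^3)^(-5) = -A^-15, so f(A) = -A^-15 * <K> = A^-8 + A^-16 - A^-20 + A^-24 - A^-28.
Substitute A = t^(-1/4), i.e. A^e → t^(-e/4): V(t) = -t^7 + t^6 - t^5 + t^4 + t^2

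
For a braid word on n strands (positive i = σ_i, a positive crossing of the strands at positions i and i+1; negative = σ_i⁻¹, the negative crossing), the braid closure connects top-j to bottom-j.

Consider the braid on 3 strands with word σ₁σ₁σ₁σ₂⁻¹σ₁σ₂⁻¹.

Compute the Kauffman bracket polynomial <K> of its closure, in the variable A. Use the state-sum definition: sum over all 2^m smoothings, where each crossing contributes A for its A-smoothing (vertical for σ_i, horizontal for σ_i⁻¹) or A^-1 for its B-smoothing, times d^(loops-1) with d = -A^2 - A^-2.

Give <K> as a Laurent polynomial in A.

Braid: s1 s1 s1 s2^-1 s1 s2^-1 on 3 strands, 6 crossings.
Writhe w = (#positive) - (#negative) = 4 - 2 = 2.
State-sum expansion of <K>. There are 2^6 = 64 states.
Smooth each crossing (0=||, 1=⌣⌢); contribution A^(Σ sign_k(1-2s_k)) * d^(L-1).
Tabulate the states by total A-exponent and number of loops L (A-exp: L × count):
  A^6: L=3 ×1
  A^4: L=2 ×6
  A^2: L=1 ×11, L=3 ×4
  A^0: L=2 ×19, L=4 ×1
  A^-2: L=3 ×15
  A^-4: L=4 ×6
  A^-6: L=5 ×1
Each group contributes A^e * Σ count * d^(L-1):
Powers of d = -A^2 - A^-2: d^2 = A^4 + 2 + A^-4; d^3 = -A^6 - 3*A^2 - 3*A^-2 - A^-6; d^4 = A^8 + 4*A^4 + 6 + 4*A^-4 + A^-8.
  A^6 * (d^2) = A^10 + 2*A^6 + A^2
  A^4 * (6*d) = -6*A^6 - 6*A^2
  A^2 * (11 + 4*d^2) = 4*A^6 + 19*A^2 + 4*A^-2
  A^0 * (19*d + d^3) = -A^6 - 22*A^2 - 22*A^-2 - A^-6
  A^-2 * (15*d^2) = 15*A^2 + 30*A^-2 + 15*A^-6
  A^-4 * (6*d^3) = -6*A^2 - 18*A^-2 - 18*A^-6 - 6*A^-10
  A^-6 * (d^4) = A^2 + 4*A^-2 + 6*A^-6 + 4*A^-10 + A^-14
Summing the groups: <K> = A^10 - A^6 + 2*A^2 - 2*A^-2 + 2*A^-6 - 2*A^-10 + A^-14

Answer: A^10 - A^6 + 2*A^2 - 2*A^-2 + 2*A^-6 - 2*A^-10 + A^-14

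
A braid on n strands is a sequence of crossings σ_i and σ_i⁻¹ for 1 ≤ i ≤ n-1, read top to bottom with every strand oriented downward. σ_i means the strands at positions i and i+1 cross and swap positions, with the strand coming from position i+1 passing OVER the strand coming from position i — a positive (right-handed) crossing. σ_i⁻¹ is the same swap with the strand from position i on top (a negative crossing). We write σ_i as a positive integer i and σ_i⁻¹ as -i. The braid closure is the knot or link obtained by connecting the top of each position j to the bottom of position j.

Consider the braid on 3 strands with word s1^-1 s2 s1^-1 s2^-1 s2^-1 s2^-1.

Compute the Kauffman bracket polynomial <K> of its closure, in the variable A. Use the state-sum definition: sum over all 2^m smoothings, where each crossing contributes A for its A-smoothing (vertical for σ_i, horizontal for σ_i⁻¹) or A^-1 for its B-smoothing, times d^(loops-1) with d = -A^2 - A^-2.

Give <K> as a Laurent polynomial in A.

Braid: s1^-1 s2 s1^-1 s2^-1 s2^-1 s2^-1 on 3 strands, 6 crossings.
Writhe w = (#positive) - (#negative) = 1 - 5 = -4.
Enumerate smoothing states for the bracket polynomial. There are 2^6 = 64 states.
Smooth each crossing (0=||, 1=⌣⌢); contribution A^(Σ sign_k(1-2s_k)) * d^(L-1).
Tabulate the states by total A-exponent and number of loops L (A-exp: L × count):
  A^6: L=4 ×1
  A^4: L=3 ×6
  A^2: L=2 ×12, L=4 ×3
  A^0: L=1 ×9, L=3 ×10, L=5 ×1
  A^-2: L=2 ×12, L=4 ×3
  A^-4: L=1 ×2, L=3 ×4
  A^-6: L=2 ×1
Each group contributes A^e * Σ count * d^(L-1):
Powers of d = -A^2 - A^-2: d^2 = A^4 + 2 + A^-4; d^3 = -A^6 - 3*A^2 - 3*A^-2 - A^-6; d^4 = A^8 + 4*A^4 + 6 + 4*A^-4 + A^-8.
  A^6 * (d^3) = -A^12 - 3*A^8 - 3*A^4 - 1
  A^4 * (6*d^2) = 6*A^8 + 12*A^4 + 6
  A^2 * (12*d + 3*d^3) = -3*A^8 - 21*A^4 - 21 - 3*A^-4
  A^0 * (9 + 10*d^2 + d^4) = A^8 + 14*A^4 + 35 + 14*A^-4 + A^-8
  A^-2 * (12*d + 3*d^3) = -3*A^4 - 21 - 21*A^-4 - 3*A^-8
  A^-4 * (2 + 4*d^2) = 4 + 10*A^-4 + 4*A^-8
  A^-6 * (d) = -A^-4 - A^-8
Summing the groups: <K> = -A^12 + A^8 - A^4 + 2 - A^-4 + A^-8

Answer: -A^12 + A^8 - A^4 + 2 - A^-4 + A^-8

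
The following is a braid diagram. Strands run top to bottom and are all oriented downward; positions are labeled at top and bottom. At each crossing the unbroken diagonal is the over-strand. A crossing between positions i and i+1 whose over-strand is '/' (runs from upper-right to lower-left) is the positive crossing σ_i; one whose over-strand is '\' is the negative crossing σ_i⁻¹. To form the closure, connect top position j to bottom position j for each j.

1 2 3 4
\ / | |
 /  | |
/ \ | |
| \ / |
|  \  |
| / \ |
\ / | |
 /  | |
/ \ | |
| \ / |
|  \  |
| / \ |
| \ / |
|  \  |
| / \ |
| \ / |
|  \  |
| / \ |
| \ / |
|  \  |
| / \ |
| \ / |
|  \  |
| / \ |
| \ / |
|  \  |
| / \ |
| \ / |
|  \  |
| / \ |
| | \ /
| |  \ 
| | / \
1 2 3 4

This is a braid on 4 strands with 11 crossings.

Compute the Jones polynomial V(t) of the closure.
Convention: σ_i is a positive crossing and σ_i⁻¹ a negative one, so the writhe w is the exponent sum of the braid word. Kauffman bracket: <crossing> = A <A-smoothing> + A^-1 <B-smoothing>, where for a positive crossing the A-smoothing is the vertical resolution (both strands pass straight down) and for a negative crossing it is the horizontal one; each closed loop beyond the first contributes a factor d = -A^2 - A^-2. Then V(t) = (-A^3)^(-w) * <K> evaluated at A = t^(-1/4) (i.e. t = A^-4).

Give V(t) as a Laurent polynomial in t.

Reading the diagram top to bottom ('/'-over between positions i,i+1 = s_i, '\'-over = s_i^-1): braid word = s1 s2^-1 s1 s2^-1 s2^-1 s2^-1 s2^-1 s2^-1 s2^-1 s2^-1 s3^-1.
The presented braid s1 s2^-1 s1 s2^-1 s2^-1 s2^-1 s2^-1 s2^-1 s2^-1 s2^-1 s3^-1 on 4 strands reduces by inverse Markov moves (closure unchanged at each step):
  Destabilize: the word has the form β·s3^-1 where s3^-1 occurs only as the final letter (β ∈ B_3); drop it and the last strand → 3 strands.
Reduced to β = s1 s2^-1 s1 s2^-1 s2^-1 s2^-1 s2^-1 s2^-1 s2^-1 s2^-1 on 3 strands, 10 crossings.
Compute on β:
Braid: s1 s2^-1 s1 s2^-1 s2^-1 s2^-1 s2^-1 s2^-1 s2^-1 s2^-1 on 3 strands, 10 crossings.
Writhe w = (#positive) - (#negative) = 2 - 8 = -6.
Computing the Kauffman bracket via state sum. There are 2^10 = 1024 states.
For each crossing: s=0 is the vertical smoothing, s=1 horizontal. Crossing k contributes A^(sign_k * (1 - 2*s_k)); loop factor d = -A^2 - A^-2.
Tabulate the states by total A-exponent and number of loops L (A-exp: L × count):
  A^10: L=9 ×1
  A^8: L=8 ×10
  A^6: L=7 ×45
  A^4: L=6 ×119, L=8 ×1
  A^2: L=5 ×203, L=7 ×7
  A^0: L=4 ×231, L=6 ×21
  A^-2: L=3 ×175, L=5 ×35
  A^-4: L=2 ×85, L=4 ×35
  A^-6: L=1 ×23, L=3 ×22
  A^-8: L=2 ×10
  A^-10: L=3 ×1
Each group contributes A^e * Σ count * d^(L-1):
Powers of d = -A^2 - A^-2: d^2 = A^4 + 2 + A^-4; d^3 = -A^6 - 3*A^2 - 3*A^-2 - A^-6; d^4 = A^8 + 4*A^4 + 6 + 4*A^-4 + A^-8; d^5 = -A^10 - 5*A^6 - 10*A^2 - 10*A^-2 - 5*A^-6 - A^-10; d^6 = A^12 + 6*A^8 + 15*A^4 + 20 + 15*A^-4 + 6*A^-8 + A^-12; d^7 = -A^14 - 7*A^10 - 21*A^6 - 35*A^2 - 35*A^-2 - 21*A^-6 - 7*A^-10 - A^-14; d^8 = A^16 + 8*A^12 + 28*A^8 + 56*A^4 + 70 + 56*A^-4 + 28*A^-8 + 8*A^-12 + A^-16.
  A^10 * (d^8) = A^26 + 8*A^22 + 28*A^18 + 56*A^14 + 70*A^10 + 56*A^6 + 28*A^2 + 8*A^-2 + A^-6
  A^8 * (10*d^7) = -10*A^22 - 70*A^18 - 210*A^14 - 350*A^10 - 350*A^6 - 210*A^2 - 70*A^-2 - 10*A^-6
  A^6 * (45*d^6) = 45*A^18 + 270*A^14 + 675*A^10 + 900*A^6 + 675*A^2 + 270*A^-2 + 45*A^-6
  A^4 * (119*d^5 + d^7) = -A^18 - 126*A^14 - 616*A^10 - 1225*A^6 - 1225*A^2 - 616*A^-2 - 126*A^-6 - A^-10
  A^2 * (203*d^4 + 7*d^6) = 7*A^14 + 245*A^10 + 917*A^6 + 1358*A^2 + 917*A^-2 + 245*A^-6 + 7*A^-10
  A^0 * (231*d^3 + 21*d^5) = -21*A^10 - 336*A^6 - 903*A^2 - 903*A^-2 - 336*A^-6 - 21*A^-10
  A^-2 * (175*d^2 + 35*d^4) = 35*A^6 + 315*A^2 + 560*A^-2 + 315*A^-6 + 35*A^-10
  A^-4 * (85*d + 35*d^3) = -35*A^2 - 190*A^-2 - 190*A^-6 - 35*A^-10
  A^-6 * (23 + 22*d^2) = 22*A^-2 + 67*A^-6 + 22*A^-10
  A^-8 * (10*d) = -10*A^-6 - 10*A^-10
  A^-10 * (d^2) = A^-6 + 2*A^-10 + A^-14
Summing the groups: <K> = A^26 - 2*A^22 + 2*A^18 - 3*A^14 + 3*A^10 - 3*A^6 + 3*A^2 - 2*A^-2 + 2*A^-6 - A^-10 + A^-14
Normalise by the writhe: (-A^3)^(-w) = (-A^3)^(6) = A^18, so f(A) = A^18 * <K> = A^44 - 2*A^40 + 2*A^36 - 3*A^32 + 3*A^28 - 3*A^24 + 3*A^20 - 2*A^16 + 2*A^12 - A^8 + A^4.
Substitute A = t^(-1/4), i.e. A^e → t^(-e/4): V(t) = t^-1 - t^-2 + 2*t^-3 - 2*t^-4 + 3*t^-5 - 3*t^-6 + 3*t^-7 - 3*t^-8 + 2*t^-9 - 2*t^-10 + t^-11

Answer: t^-1 - t^-2 + 2*t^-3 - 2*t^-4 + 3*t^-5 - 3*t^-6 + 3*t^-7 - 3*t^-8 + 2*t^-9 - 2*t^-10 + t^-11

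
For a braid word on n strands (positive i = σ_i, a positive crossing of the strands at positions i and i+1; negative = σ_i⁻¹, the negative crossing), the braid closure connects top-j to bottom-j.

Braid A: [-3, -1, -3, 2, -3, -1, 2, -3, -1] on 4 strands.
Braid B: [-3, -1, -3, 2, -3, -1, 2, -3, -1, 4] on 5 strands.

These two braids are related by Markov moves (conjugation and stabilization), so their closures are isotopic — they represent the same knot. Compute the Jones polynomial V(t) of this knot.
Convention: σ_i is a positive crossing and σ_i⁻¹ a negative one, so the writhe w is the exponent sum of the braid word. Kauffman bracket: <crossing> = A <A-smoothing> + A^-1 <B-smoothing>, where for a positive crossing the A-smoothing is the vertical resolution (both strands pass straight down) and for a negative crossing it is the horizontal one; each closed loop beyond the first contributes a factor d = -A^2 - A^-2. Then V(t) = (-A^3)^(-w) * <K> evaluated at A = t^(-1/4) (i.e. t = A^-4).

Markov-equivalent braids have isotopic closures, hence identical knot invariants. Strip the Markov moves from each word to reach a common short braid β, then compute V(t) once on β.
Braid A: s3^-1 s1^-1 s3^-1 s2 s3^-1 s1^-1 s2 s3^-1 s1^-1 on 4 strands has no conjugating prefix/suffix or stabilization to strip; take β = s3^-1 s1^-1 s3^-1 s2 s3^-1 s1^-1 s2 s3^-1 s1^-1.
Braid B: s3^-1 s1^-1 s3^-1 s2 s3^-1 s1^-1 s2 s3^-1 s1^-1 s4 on 5 strands reduces by inverse Markov moves (closure unchanged at each step):
  Destabilize: the word has the form β·s4 where s4 occurs only as the final letter (β ∈ B_4); drop it and the last strand → 4 strands.
Reduced to β = s3^-1 s1^-1 s3^-1 s2 s3^-1 s1^-1 s2 s3^-1 s1^-1 on 4 strands, 9 crossings.
Both give the same β = s3^-1 s1^-1 s3^-1 s2 s3^-1 s1^-1 s2 s3^-1 s1^-1 on 4 strands, so one state sum suffices:
Braid: s3^-1 s1^-1 s3^-1 s2 s3^-1 s1^-1 s2 s3^-1 s1^-1 on 4 strands, 9 crossings.
Writhe w = (#positive) - (#negative) = 2 - 7 = -5.
State-sum expansion of <K>. There are 2^9 = 512 states.
For each crossing: s=0 is the vertical smoothing, s=1 horizontal. Crossing k contributes A^(sign_k * (1 - 2*s_k)); loop factor d = -A^2 - A^-2.
Tabulate the states by total A-exponent and number of loops L (A-exp: L × count):
  A^9: L=7 ×1
  A^7: L=6 ×9
  A^5: L=5 ×36
  A^3: L=4 ×83, L=6 ×1
  A^1: L=3 ×118, L=5 ×8
  A^-1: L=2 ×100, L=4 ×26
  A^-3: L=1 ×41, L=3 ×42, L=5 ×1
  A^-5: L=2 ×31, L=4 ×5
  A^-7: L=3 ×9
  A^-9: L=4 ×1
Each group contributes A^e * Σ count * d^(L-1):
Powers of d = -A^2 - A^-2: d^2 = A^4 + 2 + A^-4; d^3 = -A^6 - 3*A^2 - 3*A^-2 - A^-6; d^4 = A^8 + 4*A^4 + 6 + 4*A^-4 + A^-8; d^5 = -A^10 - 5*A^6 - 10*A^2 - 10*A^-2 - 5*A^-6 - A^-10; d^6 = A^12 + 6*A^8 + 15*A^4 + 20 + 15*A^-4 + 6*A^-8 + A^-12.
  A^9 * (d^6) = A^21 + 6*A^17 + 15*A^13 + 20*A^9 + 15*A^5 + 6*A + A^-3
  A^7 * (9*d^5) = -9*A^17 - 45*A^13 - 90*A^9 - 90*A^5 - 45*A - 9*A^-3
  A^5 * (36*d^4) = 36*A^13 + 144*A^9 + 216*A^5 + 144*A + 36*A^-3
  A^3 * (83*d^3 + d^5) = -A^13 - 88*A^9 - 259*A^5 - 259*A - 88*A^-3 - A^-7
  A^1 * (118*d^2 + 8*d^4) = 8*A^9 + 150*A^5 + 284*A + 150*A^-3 + 8*A^-7
  A^-1 * (100*d + 26*d^3) = -26*A^5 - 178*A - 178*A^-3 - 26*A^-7
  A^-3 * (41 + 42*d^2 + d^4) = A^5 + 46*A + 131*A^-3 + 46*A^-7 + A^-11
  A^-5 * (31*d + 5*d^3) = -5*A - 46*A^-3 - 46*A^-7 - 5*A^-11
  A^-7 * (9*d^2) = 9*A^-3 + 18*A^-7 + 9*A^-11
  A^-9 * (d^3) = -A^-3 - 3*A^-7 - 3*A^-11 - A^-15
Summing the groups: <K> = A^21 - 3*A^17 + 5*A^13 - 6*A^9 + 7*A^5 - 7*A + 5*A^-3 - 4*A^-7 + 2*A^-11 - A^-15
Normalise by the writhe: (-A^3)^(-w) = (-A^3)^(5) = -A^15, so f(A) = -A^15 * <K> = -A^36 + 3*A^32 - 5*A^28 + 6*A^24 - 7*A^20 + 7*A^16 - 5*A^12 + 4*A^8 - 2*A^4 + 1.
Substitute A = t^(-1/4), i.e. A^e → t^(-e/4): V(t) = 1 - 2*t^-1 + 4*t^-2 - 5*t^-3 + 7*t^-4 - 7*t^-5 + 6*t^-6 - 5*t^-7 + 3*t^-8 - t^-9

Answer: 1 - 2*t^-1 + 4*t^-2 - 5*t^-3 + 7*t^-4 - 7*t^-5 + 6*t^-6 - 5*t^-7 + 3*t^-8 - t^-9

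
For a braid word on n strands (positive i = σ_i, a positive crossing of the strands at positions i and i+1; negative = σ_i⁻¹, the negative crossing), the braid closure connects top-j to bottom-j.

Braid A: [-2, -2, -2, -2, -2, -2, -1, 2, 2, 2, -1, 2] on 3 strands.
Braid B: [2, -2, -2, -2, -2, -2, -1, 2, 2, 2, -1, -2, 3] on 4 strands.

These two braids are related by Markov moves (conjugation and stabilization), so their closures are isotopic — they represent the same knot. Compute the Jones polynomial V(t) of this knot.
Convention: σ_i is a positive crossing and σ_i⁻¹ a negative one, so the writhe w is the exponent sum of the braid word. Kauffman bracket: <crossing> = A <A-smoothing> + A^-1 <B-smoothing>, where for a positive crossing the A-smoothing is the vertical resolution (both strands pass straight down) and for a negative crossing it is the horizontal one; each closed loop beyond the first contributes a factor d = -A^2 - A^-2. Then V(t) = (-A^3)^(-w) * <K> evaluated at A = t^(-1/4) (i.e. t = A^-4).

Markov-equivalent braids have isotopic closures, hence identical knot invariants. Strip the Markov moves from each word to reach a common short braid β, then compute V(t) once on β.
Braid A: s2^-1 s2^-1 s2^-1 s2^-1 s2^-1 s2^-1 s1^-1 s2 s2 s2 s1^-1 s2 on 3 strands reduces by inverse Markov moves (closure unchanged at each step):
  Deconjugate: the word is γ·β·γ⁻¹ with γ = s2^-1 (prefix) and γ⁻¹ = s2 (suffix); strip both.
Reduced to β = s2^-1 s2^-1 s2^-1 s2^-1 s2^-1 s1^-1 s2 s2 s2 s1^-1 on 3 strands, 10 crossings.
Braid B: s2 s2^-1 s2^-1 s2^-1 s2^-1 s2^-1 s1^-1 s2 s2 s2 s1^-1 s2^-1 s3 on 4 strands reduces by inverse Markov moves (closure unchanged at each step):
  Destabilize: the word has the form β·s3 where s3 occurs only as the final letter (β ∈ B_3); drop it and the last strand → 3 strands.
  Deconjugate: the word is γ·β·γ⁻¹ with γ = s2 (prefix) and γ⁻¹ = s2^-1 (suffix); strip both.
Reduced to β = s2^-1 s2^-1 s2^-1 s2^-1 s2^-1 s1^-1 s2 s2 s2 s1^-1 on 3 strands, 10 crossings.
Both give the same β = s2^-1 s2^-1 s2^-1 s2^-1 s2^-1 s1^-1 s2 s2 s2 s1^-1 on 3 strands, so one state sum suffices:
Braid: s2^-1 s2^-1 s2^-1 s2^-1 s2^-1 s1^-1 s2 s2 s2 s1^-1 on 3 strands, 10 crossings.
Writhe w = (#positive) - (#negative) = 3 - 7 = -4.
Computing the Kauffman bracket via state sum. There are 2^10 = 1024 states.
For each crossing: s=0 is the vertical smoothing, s=1 horizontal. Crossing k contributes A^(sign_k * (1 - 2*s_k)); loop factor d = -A^2 - A^-2.
Tabulate the states by total A-exponent and number of loops L (A-exp: L × count):
  A^10: L=6 ×1
  A^8: L=5 ×10
  A^6: L=4 ×35, L=6 ×10
  A^4: L=3 ×60, L=5 ×50, L=7 ×10
  A^2: L=2 ×55, L=4 ×100, L=6 ×50, L=8 ×5
  A^0: L=1 ×25, L=3 ×101, L=5 ×100, L=7 ×25, L=9 ×1
  A^-2: L=2 ×55, L=4 ×100, L=6 ×50, L=8 ×5
  A^-4: L=1 ×6, L=3 ×54, L=5 ×50, L=7 ×10
  A^-6: L=2 ×9, L=4 ×26, L=6 ×10
  A^-8: L=3 ×5, L=5 ×5
  A^-10: L=4 ×1
Each group contributes A^e * Σ count * d^(L-1):
Powers of d = -A^2 - A^-2: d^2 = A^4 + 2 + A^-4; d^3 = -A^6 - 3*A^2 - 3*A^-2 - A^-6; d^4 = A^8 + 4*A^4 + 6 + 4*A^-4 + A^-8; d^5 = -A^10 - 5*A^6 - 10*A^2 - 10*A^-2 - 5*A^-6 - A^-10; d^6 = A^12 + 6*A^8 + 15*A^4 + 20 + 15*A^-4 + 6*A^-8 + A^-12; d^7 = -A^14 - 7*A^10 - 21*A^6 - 35*A^2 - 35*A^-2 - 21*A^-6 - 7*A^-10 - A^-14; d^8 = A^16 + 8*A^12 + 28*A^8 + 56*A^4 + 70 + 56*A^-4 + 28*A^-8 + 8*A^-12 + A^-16.
  A^10 * (d^5) = -A^20 - 5*A^16 - 10*A^12 - 10*A^8 - 5*A^4 - 1
  A^8 * (10*d^4) = 10*A^16 + 40*A^12 + 60*A^8 + 40*A^4 + 10
  A^6 * (35*d^3 + 10*d^5) = -10*A^16 - 85*A^12 - 205*A^8 - 205*A^4 - 85 - 10*A^-4
  A^4 * (60*d^2 + 50*d^4 + 10*d^6) = 10*A^16 + 110*A^12 + 410*A^8 + 620*A^4 + 410 + 110*A^-4 + 10*A^-8
  A^2 * (55*d + 100*d^3 + 50*d^5 + 5*d^7) = -5*A^16 - 85*A^12 - 455*A^8 - 1030*A^4 - 1030 - 455*A^-4 - 85*A^-8 - 5*A^-12
  A^0 * (25 + 101*d^2 + 100*d^4 + 25*d^6 + d^8) = A^16 + 33*A^12 + 278*A^8 + 932*A^4 + 1397 + 932*A^-4 + 278*A^-8 + 33*A^-12 + A^-16
  A^-2 * (55*d + 100*d^3 + 50*d^5 + 5*d^7) = -5*A^12 - 85*A^8 - 455*A^4 - 1030 - 1030*A^-4 - 455*A^-8 - 85*A^-12 - 5*A^-16
  A^-4 * (6 + 54*d^2 + 50*d^4 + 10*d^6) = 10*A^8 + 110*A^4 + 404 + 614*A^-4 + 404*A^-8 + 110*A^-12 + 10*A^-16
  A^-6 * (9*d + 26*d^3 + 10*d^5) = -10*A^4 - 76 - 187*A^-4 - 187*A^-8 - 76*A^-12 - 10*A^-16
  A^-8 * (5*d^2 + 5*d^4) = 5 + 25*A^-4 + 40*A^-8 + 25*A^-12 + 5*A^-16
  A^-10 * (d^3) = -A^-4 - 3*A^-8 - 3*A^-12 - A^-16
Summing the groups: <K> = -A^20 + A^16 - 2*A^12 + 3*A^8 - 3*A^4 + 4 - 2*A^-4 + 2*A^-8 - A^-12
Normalise by the writhe: (-A^3)^(-w) = (-A^3)^(4) = A^12, so f(A) = A^12 * <K> = -A^32 + A^28 - 2*A^24 + 3*A^20 - 3*A^16 + 4*A^12 - 2*A^8 + 2*A^4 - 1.
Substitute A = t^(-1/4), i.e. A^e → t^(-e/4): V(t) = -1 + 2*t^-1 - 2*t^-2 + 4*t^-3 - 3*t^-4 + 3*t^-5 - 2*t^-6 + t^-7 - t^-8

Answer: -1 + 2*t^-1 - 2*t^-2 + 4*t^-3 - 3*t^-4 + 3*t^-5 - 2*t^-6 + t^-7 - t^-8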